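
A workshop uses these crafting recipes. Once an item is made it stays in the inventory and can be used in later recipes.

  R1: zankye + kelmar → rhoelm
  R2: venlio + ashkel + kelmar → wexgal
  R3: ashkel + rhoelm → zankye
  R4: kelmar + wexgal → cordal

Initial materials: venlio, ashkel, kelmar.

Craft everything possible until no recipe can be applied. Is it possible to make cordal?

Yes

venlio + ashkel + kelmar → wexgal (R2).
Using R4, kelmar and wexgal make cordal.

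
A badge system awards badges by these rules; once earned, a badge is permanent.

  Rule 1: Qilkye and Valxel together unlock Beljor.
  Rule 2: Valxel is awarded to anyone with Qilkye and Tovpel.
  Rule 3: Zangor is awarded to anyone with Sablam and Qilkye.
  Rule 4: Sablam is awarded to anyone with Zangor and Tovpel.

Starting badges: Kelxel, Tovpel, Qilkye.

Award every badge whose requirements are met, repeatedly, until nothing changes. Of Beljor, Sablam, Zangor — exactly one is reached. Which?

Beljor

With Qilkye and Tovpel, Valxel is earned (Rule 2).
With Qilkye and Valxel, Beljor is earned (Rule 1).
Zangor would need Sablam and Qilkye (Rule 3), but Sablam is never earned. Sablam would need Zangor and Tovpel (Rule 4), but Zangor is never earned.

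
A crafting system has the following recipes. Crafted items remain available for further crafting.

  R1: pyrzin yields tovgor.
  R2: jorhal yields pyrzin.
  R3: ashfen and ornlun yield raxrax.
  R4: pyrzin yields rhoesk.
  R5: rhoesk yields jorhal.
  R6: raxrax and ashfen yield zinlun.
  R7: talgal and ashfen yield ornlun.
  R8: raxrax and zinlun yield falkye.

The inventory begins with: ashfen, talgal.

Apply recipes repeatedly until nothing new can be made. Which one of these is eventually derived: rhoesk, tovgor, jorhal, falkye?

falkye

Using R7, talgal and ashfen make ornlun.
Using R3, ashfen and ornlun make raxrax.
raxrax and ashfen → zinlun (R6).
Using R8, raxrax and zinlun make falkye.
rhoesk would need pyrzin (R4), but pyrzin is never obtained. tovgor would need pyrzin (R1), but pyrzin is never obtained. jorhal would need rhoesk (R5), but rhoesk is never obtained.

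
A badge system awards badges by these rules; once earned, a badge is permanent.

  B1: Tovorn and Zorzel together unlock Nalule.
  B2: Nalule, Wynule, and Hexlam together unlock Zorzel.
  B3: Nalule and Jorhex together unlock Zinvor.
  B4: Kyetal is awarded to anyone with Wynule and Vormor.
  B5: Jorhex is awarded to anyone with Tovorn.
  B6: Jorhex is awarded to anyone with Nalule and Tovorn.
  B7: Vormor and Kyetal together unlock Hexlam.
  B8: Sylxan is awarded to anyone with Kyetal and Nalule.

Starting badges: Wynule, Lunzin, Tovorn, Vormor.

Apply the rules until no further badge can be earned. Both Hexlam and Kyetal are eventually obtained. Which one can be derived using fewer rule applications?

Kyetal: With Wynule and Vormor, Kyetal is earned (B4). [1 rule application]
Hexlam: With Wynule and Vormor, Kyetal is earned (B4). With Vormor and Kyetal, Hexlam is earned (B7). [2 rule applications]
Kyetal needs fewer.

Kyetal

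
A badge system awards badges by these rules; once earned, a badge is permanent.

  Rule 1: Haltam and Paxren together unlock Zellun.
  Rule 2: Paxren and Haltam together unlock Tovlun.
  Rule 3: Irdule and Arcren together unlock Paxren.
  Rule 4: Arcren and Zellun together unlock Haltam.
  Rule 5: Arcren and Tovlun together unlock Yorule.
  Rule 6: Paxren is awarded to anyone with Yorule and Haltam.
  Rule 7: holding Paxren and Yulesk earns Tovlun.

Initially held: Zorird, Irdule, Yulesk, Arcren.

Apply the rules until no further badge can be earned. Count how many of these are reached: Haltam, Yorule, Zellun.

With Irdule and Arcren, Paxren is earned (Rule 3).
With Paxren and Yulesk, Tovlun is earned (Rule 7).
With Arcren and Tovlun, Yorule is earned (Rule 5).
Haltam would need Arcren and Zellun (Rule 4), but Zellun is never earned.
Yorule: reached.
Zellun would need Haltam and Paxren (Rule 1), but Haltam is never earned.
Reached: Yorule — 1 of the 3.

1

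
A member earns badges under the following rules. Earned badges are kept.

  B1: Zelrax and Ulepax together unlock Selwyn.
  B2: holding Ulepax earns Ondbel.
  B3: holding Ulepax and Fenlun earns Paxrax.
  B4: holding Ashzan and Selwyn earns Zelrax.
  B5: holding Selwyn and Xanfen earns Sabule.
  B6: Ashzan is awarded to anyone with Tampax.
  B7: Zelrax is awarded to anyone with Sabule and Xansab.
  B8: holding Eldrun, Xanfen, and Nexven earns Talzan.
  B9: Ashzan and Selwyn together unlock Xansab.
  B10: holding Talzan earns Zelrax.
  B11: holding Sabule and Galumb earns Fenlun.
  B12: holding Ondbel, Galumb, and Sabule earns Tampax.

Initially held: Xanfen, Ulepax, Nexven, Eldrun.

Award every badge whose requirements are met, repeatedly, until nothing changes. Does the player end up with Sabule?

Yes

With Eldrun, Xanfen, and Nexven, Talzan is earned (B8).
With Talzan, Zelrax is earned (B10).
With Zelrax and Ulepax, Selwyn is earned (B1).
With Selwyn and Xanfen, Sabule is earned (B5).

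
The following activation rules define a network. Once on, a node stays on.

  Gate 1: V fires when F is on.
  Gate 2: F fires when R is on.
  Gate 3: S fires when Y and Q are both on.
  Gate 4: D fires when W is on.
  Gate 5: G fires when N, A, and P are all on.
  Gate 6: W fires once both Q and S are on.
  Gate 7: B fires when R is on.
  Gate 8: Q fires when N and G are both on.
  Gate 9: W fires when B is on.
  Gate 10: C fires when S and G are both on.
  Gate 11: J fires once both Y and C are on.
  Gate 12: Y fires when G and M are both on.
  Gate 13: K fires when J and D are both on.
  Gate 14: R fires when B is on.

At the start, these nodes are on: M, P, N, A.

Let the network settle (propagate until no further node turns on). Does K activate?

Yes

N, A, and P are on, so G fires (Gate 5).
Gate 8: N and G on → Q on.
Gate 12: G and M on → Y on.
Y and Q are on, so S fires (Gate 3).
S and G are on, so C fires (Gate 10).
Gate 6: Q and S on → W on.
Y and C are on, so J fires (Gate 11).
W is on, so D fires (Gate 4).
J and D are on, so K fires (Gate 13).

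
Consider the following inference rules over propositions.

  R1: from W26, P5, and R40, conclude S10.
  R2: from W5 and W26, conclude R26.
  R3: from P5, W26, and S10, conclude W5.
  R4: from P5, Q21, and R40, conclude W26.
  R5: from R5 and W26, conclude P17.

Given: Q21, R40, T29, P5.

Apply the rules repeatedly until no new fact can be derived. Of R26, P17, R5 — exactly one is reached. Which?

R26

P5, Q21, and R40 hold, so W26 follows (R4).
From W26, P5, and R40, R1 gives S10.
P5, W26, and S10 hold, so W5 follows (R3).
W5 and W26 hold, so R26 follows (R2).
P17 would need R5 and W26 (R5), but R5 is never established. No rule produces R5, and it is not given.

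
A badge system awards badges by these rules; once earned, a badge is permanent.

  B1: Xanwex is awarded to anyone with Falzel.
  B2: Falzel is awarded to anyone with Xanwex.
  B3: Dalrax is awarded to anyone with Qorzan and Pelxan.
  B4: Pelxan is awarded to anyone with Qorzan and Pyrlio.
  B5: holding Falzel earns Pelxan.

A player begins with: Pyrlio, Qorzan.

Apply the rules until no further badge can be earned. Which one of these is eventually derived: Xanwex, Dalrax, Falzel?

Dalrax

With Qorzan and Pyrlio, Pelxan is earned (B4).
With Qorzan and Pelxan, Dalrax is earned (B3).
Xanwex would need Falzel (B1), but Falzel is never earned. Falzel would need Xanwex (B2), but Xanwex is never earned.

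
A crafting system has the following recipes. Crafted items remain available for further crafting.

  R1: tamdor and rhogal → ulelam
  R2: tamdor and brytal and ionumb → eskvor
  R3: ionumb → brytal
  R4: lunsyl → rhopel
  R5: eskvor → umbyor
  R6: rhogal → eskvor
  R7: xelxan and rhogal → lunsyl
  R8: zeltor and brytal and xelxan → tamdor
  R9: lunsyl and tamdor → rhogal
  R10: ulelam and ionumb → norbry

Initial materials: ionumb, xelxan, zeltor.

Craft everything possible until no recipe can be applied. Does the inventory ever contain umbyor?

Yes

ionumb → brytal (R3).
Using R8, zeltor, brytal, and xelxan make tamdor.
tamdor and brytal and ionumb → eskvor (R2).
Using R5, eskvor makes umbyor.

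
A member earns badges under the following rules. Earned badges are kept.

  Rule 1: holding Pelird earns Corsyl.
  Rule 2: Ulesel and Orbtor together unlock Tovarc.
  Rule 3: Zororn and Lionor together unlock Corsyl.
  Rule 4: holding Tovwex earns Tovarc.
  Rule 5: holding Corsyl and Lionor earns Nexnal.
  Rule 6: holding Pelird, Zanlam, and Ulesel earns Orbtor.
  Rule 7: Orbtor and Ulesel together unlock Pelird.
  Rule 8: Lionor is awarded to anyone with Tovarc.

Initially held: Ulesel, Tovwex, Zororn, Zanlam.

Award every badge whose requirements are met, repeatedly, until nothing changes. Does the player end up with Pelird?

Pelird would need Orbtor and Ulesel (Rule 7), but Orbtor is never earned.

No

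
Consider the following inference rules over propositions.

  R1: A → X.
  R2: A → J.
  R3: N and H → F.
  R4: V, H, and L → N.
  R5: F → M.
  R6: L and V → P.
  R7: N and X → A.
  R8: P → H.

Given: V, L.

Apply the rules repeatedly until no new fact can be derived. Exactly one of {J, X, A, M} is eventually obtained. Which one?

M

L and V hold, so P follows (R6).
P holds, so H follows (R8).
V, H, and L hold, so N follows (R4).
N and H hold, so F follows (R3).
F holds, so M follows (R5).
X would need A (R1), but A is never established. A would need N and X (R7), but X is never established. J would need A (R2), but A is never established.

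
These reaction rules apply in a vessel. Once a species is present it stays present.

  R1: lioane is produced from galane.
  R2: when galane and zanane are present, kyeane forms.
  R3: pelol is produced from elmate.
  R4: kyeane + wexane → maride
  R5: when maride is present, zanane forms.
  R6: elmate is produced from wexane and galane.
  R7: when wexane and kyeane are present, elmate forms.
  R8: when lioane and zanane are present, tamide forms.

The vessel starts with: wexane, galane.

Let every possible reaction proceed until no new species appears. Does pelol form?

Yes

wexane and galane present → elmate forms (R6).
elmate present → pelol forms (R3).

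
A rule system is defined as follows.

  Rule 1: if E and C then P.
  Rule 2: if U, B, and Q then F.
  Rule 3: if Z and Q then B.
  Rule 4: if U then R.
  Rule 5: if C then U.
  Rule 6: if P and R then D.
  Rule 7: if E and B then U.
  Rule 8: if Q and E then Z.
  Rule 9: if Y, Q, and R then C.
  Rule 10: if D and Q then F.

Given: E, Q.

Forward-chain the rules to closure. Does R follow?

From Q and E, Rule 8 gives Z.
From Z and Q, Rule 3 gives B.
E and B hold, so U follows (Rule 7).
From U, Rule 4 gives R.

Yes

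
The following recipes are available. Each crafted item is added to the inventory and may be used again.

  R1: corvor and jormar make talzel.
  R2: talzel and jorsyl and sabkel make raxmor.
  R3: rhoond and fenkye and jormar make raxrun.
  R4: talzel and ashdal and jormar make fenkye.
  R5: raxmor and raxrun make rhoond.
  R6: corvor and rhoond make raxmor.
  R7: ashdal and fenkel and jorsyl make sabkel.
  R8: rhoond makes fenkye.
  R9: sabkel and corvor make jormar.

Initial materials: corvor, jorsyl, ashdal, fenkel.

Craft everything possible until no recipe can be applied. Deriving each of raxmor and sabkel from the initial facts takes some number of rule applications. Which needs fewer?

sabkel: ashdal and fenkel and jorsyl → sabkel (R7). [1 rule application]
raxmor: Using R7, ashdal, fenkel, and jorsyl make sabkel. Using R9, sabkel and corvor make jormar. corvor and jormar → talzel (R1). Using R2, talzel, jorsyl, and sabkel make raxmor. [4 rule applications]
sabkel needs fewer.

sabkel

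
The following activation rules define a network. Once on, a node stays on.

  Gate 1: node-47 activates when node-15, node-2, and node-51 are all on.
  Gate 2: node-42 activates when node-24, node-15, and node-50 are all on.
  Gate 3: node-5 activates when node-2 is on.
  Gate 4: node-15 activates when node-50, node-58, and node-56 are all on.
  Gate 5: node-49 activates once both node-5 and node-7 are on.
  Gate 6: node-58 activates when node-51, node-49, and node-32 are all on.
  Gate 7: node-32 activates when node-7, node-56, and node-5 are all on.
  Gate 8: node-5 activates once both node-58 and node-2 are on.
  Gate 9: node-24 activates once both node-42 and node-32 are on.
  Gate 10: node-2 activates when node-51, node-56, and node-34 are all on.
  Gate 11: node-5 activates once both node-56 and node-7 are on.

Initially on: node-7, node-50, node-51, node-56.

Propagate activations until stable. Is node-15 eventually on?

Yes

Gate 11: node-56 and node-7 on → node-5 on.
Gate 7: node-7, node-56, and node-5 on → node-32 on.
node-5 and node-7 are on, so node-49 activates (Gate 5).
Gate 6: node-51, node-49, and node-32 on → node-58 on.
node-50, node-58, and node-56 are on, so node-15 activates (Gate 4).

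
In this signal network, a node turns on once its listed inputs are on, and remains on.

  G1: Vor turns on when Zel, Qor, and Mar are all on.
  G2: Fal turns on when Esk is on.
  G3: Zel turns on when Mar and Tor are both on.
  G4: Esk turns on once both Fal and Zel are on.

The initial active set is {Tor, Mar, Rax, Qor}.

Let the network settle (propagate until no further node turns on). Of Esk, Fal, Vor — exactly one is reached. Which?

Mar and Tor are on, so Zel turns on (G3).
Zel, Qor, and Mar are on, so Vor turns on (G1).
Esk would need Fal and Zel (G4), but Fal never turns on. Fal would need Esk (G2), but Esk never turns on.

Vor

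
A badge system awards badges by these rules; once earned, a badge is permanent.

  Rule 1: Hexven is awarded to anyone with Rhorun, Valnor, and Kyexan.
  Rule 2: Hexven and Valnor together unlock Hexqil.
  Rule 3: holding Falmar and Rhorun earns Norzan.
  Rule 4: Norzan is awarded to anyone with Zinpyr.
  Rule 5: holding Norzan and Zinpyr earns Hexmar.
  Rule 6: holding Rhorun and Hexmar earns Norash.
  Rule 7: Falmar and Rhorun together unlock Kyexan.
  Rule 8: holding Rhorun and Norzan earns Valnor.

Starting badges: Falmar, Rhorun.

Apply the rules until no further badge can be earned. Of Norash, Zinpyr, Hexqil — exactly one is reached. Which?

Hexqil

With Falmar and Rhorun, Kyexan is earned (Rule 7).
With Falmar and Rhorun, Norzan is earned (Rule 3).
With Rhorun and Norzan, Valnor is earned (Rule 8).
With Rhorun, Valnor, and Kyexan, Hexven is earned (Rule 1).
With Hexven and Valnor, Hexqil is earned (Rule 2).
Norash would need Rhorun and Hexmar (Rule 6), but Hexmar is never earned. No rule produces Zinpyr, and it is not given.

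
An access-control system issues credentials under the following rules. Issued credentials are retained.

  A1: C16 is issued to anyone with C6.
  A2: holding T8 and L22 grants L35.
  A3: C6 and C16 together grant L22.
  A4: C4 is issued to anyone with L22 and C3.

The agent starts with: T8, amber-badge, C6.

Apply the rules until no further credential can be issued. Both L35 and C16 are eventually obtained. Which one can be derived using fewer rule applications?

C16: Holding C6 grants C16 (A1). [1 rule application]
L35: Holding C6 grants C16 (A1). Holding C6 and C16 grants L22 (A3). Holding T8 and L22 grants L35 (A2). [3 rule applications]
C16 needs fewer.

C16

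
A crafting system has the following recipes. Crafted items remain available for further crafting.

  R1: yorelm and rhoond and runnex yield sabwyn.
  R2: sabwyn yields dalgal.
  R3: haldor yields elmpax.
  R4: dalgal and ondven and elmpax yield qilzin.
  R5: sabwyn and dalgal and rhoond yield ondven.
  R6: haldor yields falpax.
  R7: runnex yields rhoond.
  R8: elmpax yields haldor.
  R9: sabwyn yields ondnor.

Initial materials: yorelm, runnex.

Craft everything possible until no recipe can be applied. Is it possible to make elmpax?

elmpax would need haldor (R3), but haldor is never obtained.

No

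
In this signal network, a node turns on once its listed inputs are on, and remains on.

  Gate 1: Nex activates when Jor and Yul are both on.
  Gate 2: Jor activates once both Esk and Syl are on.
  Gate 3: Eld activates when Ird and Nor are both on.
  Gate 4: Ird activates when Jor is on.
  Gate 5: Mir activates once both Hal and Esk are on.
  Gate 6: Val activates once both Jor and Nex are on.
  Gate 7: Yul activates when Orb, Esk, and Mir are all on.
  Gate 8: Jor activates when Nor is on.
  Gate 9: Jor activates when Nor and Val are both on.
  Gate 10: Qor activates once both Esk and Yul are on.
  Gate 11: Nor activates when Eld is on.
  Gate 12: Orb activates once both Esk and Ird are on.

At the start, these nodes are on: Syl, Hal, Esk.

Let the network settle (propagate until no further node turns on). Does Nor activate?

No

Nor would need Eld (Gate 11), but Eld never turns on.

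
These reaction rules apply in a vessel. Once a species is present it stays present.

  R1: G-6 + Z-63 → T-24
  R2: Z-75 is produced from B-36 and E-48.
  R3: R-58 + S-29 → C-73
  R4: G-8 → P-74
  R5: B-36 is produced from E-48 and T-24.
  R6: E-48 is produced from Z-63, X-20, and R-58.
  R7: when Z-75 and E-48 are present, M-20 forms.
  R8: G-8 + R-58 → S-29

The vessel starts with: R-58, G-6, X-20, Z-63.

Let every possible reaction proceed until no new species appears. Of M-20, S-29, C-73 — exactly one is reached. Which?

M-20

Z-63, X-20, and R-58 present → E-48 forms (R6).
G-6 and Z-63 present → T-24 forms (R1).
E-48 and T-24 present → B-36 forms (R5).
B-36 and E-48 present → Z-75 forms (R2).
Z-75 and E-48 present → M-20 forms (R7).
C-73 would need R-58 and S-29 (R3), but S-29 never forms. S-29 would need G-8 and R-58 (R8), but G-8 never forms.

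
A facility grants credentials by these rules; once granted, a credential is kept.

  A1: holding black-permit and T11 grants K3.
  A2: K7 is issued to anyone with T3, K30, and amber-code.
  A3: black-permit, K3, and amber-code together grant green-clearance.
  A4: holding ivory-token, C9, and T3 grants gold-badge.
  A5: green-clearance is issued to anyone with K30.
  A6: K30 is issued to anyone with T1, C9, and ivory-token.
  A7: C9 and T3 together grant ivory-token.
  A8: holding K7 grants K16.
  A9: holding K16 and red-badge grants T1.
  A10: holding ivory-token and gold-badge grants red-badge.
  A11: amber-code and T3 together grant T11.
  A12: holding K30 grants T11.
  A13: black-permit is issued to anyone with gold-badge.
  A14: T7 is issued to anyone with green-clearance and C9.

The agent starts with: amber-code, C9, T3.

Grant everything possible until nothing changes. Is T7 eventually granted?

Holding C9 and T3 grants ivory-token (A7).
Holding amber-code and T3 grants T11 (A11).
Holding ivory-token, C9, and T3 grants gold-badge (A4).
Holding gold-badge grants black-permit (A13).
Holding black-permit and T11 grants K3 (A1).
Holding black-permit, K3, and amber-code grants green-clearance (A3).
Holding green-clearance and C9 grants T7 (A14).

Yes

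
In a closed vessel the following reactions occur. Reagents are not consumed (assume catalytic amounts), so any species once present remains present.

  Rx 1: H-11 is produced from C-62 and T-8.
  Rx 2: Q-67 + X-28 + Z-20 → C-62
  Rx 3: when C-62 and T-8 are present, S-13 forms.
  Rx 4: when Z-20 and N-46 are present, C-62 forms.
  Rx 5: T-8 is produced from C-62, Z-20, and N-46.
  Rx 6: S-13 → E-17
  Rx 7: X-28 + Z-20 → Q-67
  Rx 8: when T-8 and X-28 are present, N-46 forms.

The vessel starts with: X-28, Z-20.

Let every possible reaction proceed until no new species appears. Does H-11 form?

H-11 would need C-62 and T-8 (Rx 1), but T-8 never forms.

No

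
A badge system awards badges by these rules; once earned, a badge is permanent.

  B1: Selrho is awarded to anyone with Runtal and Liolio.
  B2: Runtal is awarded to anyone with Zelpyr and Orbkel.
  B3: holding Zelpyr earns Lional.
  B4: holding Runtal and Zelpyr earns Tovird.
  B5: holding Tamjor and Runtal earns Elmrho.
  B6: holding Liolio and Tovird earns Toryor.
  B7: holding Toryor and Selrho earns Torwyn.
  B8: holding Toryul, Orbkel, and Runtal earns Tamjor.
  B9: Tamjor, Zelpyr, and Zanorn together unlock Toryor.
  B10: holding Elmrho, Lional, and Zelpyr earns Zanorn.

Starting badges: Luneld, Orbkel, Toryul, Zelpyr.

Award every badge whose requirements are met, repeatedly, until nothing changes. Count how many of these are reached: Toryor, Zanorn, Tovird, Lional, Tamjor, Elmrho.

With Zelpyr, Lional is earned (B3).
With Zelpyr and Orbkel, Runtal is earned (B2).
With Toryul, Orbkel, and Runtal, Tamjor is earned (B8).
With Runtal and Zelpyr, Tovird is earned (B4).
With Tamjor and Runtal, Elmrho is earned (B5).
With Elmrho, Lional, and Zelpyr, Zanorn is earned (B10).
With Tamjor, Zelpyr, and Zanorn, Toryor is earned (B9).
Toryor: reached.
Zanorn: reached.
Tovird: reached.
Lional: reached.
Tamjor: reached.
Elmrho: reached.
All 6 are reached.

6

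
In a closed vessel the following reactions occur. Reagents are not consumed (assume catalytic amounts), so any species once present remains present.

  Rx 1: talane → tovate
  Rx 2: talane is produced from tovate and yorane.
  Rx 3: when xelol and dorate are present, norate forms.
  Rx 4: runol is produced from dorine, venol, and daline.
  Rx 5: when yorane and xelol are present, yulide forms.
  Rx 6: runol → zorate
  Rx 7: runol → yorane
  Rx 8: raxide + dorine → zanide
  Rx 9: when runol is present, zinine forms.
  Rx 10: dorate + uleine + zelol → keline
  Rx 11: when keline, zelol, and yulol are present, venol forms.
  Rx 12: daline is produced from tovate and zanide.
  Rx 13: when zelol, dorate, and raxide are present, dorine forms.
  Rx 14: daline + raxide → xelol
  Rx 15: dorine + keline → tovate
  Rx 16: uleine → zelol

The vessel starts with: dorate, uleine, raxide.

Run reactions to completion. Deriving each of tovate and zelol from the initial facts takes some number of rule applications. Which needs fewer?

zelol: uleine present → zelol forms (Rx 16). [1 rule application]
tovate: uleine present → zelol forms (Rx 16). zelol, dorate, and raxide present → dorine forms (Rx 13). dorate, uleine, and zelol present → keline forms (Rx 10). dorine and keline present → tovate forms (Rx 15). [4 rule applications]
zelol needs fewer.

zelol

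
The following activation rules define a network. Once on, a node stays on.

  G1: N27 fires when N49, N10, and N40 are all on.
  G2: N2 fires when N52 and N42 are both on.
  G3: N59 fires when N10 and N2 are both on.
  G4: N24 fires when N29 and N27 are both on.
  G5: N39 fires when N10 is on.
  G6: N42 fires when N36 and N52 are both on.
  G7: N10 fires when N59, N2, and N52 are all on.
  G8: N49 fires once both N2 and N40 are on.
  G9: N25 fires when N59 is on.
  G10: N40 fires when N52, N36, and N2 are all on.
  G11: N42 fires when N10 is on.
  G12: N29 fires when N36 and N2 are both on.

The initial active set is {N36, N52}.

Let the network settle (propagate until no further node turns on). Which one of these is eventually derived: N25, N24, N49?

N49

G6: N36 and N52 on → N42 on.
G2: N52 and N42 on → N2 on.
N52, N36, and N2 are on, so N40 fires (G10).
G8: N2 and N40 on → N49 on.
N25 would need N59 (G9), but N59 never turns on. N24 would need N29 and N27 (G4), but N27 never turns on.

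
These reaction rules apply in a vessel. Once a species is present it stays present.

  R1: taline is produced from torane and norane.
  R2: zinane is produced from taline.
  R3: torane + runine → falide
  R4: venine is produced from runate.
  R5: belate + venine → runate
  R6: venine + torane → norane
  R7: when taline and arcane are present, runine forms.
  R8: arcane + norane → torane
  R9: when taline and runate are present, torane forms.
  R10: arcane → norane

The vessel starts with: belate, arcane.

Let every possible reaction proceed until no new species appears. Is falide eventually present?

Yes

arcane present → norane forms (R10).
arcane and norane present → torane forms (R8).
torane and norane present → taline forms (R1).
taline and arcane present → runine forms (R7).
torane and runine present → falide forms (R3).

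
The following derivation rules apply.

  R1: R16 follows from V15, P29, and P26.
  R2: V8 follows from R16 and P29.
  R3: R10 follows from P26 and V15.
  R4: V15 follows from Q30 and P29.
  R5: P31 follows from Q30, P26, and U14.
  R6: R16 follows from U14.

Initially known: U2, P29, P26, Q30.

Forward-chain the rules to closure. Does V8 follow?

Q30 and P29 hold, so V15 follows (R4).
V15, P29, and P26 hold, so R16 follows (R1).
From R16 and P29, R2 gives V8.

Yes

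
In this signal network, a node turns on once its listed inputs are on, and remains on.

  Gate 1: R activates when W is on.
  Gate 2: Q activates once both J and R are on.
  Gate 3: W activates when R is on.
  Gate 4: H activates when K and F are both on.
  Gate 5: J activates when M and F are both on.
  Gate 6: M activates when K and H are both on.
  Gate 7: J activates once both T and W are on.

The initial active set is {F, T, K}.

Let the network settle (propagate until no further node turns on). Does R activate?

No

R would need W (Gate 1), but W never turns on.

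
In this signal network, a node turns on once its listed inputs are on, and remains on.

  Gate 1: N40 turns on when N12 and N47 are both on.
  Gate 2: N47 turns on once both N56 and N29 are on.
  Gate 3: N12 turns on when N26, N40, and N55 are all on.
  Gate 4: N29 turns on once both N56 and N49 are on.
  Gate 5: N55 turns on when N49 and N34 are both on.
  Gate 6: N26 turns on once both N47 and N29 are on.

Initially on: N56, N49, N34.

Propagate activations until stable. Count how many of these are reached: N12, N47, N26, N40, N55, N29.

N49 and N34 are on, so N55 turns on (Gate 5).
N56 and N49 are on, so N29 turns on (Gate 4).
Gate 2: N56 and N29 on → N47 on.
N47 and N29 are on, so N26 turns on (Gate 6).
N12 would need N26, N40, and N55 (Gate 3), but N40 never turns on.
N47: reached.
N26: reached.
N40 would need N12 and N47 (Gate 1), but N12 never turns on.
N55: reached.
N29: reached.
Reached: N47, N26, N55, and N29 — 4 of the 6.

4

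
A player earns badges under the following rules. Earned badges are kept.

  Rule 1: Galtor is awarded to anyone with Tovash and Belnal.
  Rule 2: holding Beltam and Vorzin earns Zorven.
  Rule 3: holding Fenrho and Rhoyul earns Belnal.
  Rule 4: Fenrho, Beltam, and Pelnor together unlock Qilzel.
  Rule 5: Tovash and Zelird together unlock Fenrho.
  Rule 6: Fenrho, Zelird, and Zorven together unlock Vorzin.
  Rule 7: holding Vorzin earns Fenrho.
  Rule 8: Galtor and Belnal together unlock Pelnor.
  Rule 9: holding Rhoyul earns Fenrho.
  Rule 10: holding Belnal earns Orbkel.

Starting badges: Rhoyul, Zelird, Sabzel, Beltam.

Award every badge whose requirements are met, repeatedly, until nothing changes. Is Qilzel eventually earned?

Qilzel would need Fenrho, Beltam, and Pelnor (Rule 4), but Pelnor is never earned.

No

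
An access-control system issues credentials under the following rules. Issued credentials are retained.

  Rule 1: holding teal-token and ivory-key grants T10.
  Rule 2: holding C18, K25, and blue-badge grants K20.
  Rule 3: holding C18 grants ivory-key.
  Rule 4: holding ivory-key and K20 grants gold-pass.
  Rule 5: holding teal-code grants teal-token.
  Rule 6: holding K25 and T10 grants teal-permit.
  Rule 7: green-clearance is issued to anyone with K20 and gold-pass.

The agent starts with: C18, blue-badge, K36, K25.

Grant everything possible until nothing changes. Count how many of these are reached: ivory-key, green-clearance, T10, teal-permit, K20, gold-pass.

Holding C18, K25, and blue-badge grants K20 (Rule 2).
Holding C18 grants ivory-key (Rule 3).
Holding ivory-key and K20 grants gold-pass (Rule 4).
Holding K20 and gold-pass grants green-clearance (Rule 7).
ivory-key: reached.
green-clearance: reached.
T10 would need teal-token and ivory-key (Rule 1), but teal-token is never granted.
teal-permit would need K25 and T10 (Rule 6), but T10 is never granted.
K20: reached.
gold-pass: reached.
Reached: ivory-key, green-clearance, K20, and gold-pass — 4 of the 6.

4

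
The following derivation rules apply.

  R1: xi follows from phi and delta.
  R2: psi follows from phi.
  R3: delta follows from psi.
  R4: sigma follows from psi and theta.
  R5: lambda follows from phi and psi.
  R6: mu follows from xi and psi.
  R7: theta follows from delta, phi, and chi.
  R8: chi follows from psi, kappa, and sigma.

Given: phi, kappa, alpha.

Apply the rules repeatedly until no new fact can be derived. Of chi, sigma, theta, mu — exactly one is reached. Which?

From phi, R2 gives psi.
From psi, R3 gives delta.
From phi and delta, R1 gives xi.
xi and psi hold, so mu follows (R6).
theta would need delta, phi, and chi (R7), but chi is never established. sigma would need psi and theta (R4), but theta is never established. chi would need psi, kappa, and sigma (R8), but sigma is never established.

mu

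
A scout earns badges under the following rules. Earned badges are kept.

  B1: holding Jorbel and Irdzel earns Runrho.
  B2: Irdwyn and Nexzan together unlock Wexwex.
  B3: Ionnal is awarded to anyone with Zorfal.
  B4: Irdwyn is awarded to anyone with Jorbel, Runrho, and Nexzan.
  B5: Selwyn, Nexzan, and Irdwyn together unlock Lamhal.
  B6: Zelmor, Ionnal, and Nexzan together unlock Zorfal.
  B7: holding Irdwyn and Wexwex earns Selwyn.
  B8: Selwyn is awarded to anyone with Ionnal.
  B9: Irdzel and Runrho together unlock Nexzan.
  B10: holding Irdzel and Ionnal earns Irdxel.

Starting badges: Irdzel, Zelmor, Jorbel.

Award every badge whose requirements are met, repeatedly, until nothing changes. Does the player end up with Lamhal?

Yes

With Jorbel and Irdzel, Runrho is earned (B1).
With Irdzel and Runrho, Nexzan is earned (B9).
With Jorbel, Runrho, and Nexzan, Irdwyn is earned (B4).
With Irdwyn and Nexzan, Wexwex is earned (B2).
With Irdwyn and Wexwex, Selwyn is earned (B7).
With Selwyn, Nexzan, and Irdwyn, Lamhal is earned (B5).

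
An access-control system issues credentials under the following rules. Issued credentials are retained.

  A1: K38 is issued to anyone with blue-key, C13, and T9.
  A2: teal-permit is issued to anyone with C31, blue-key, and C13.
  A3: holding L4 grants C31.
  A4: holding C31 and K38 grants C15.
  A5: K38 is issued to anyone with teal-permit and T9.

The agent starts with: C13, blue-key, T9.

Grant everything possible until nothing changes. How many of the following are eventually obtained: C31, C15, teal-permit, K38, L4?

1

Holding blue-key, C13, and T9 grants K38 (A1).
C31 would need L4 (A3), but L4 is never granted.
C15 would need C31 and K38 (A4), but C31 is never granted.
teal-permit would need C31, blue-key, and C13 (A2), but C31 is never granted.
K38: reached.
No rule produces L4, and it is not given.
Reached: K38 — 1 of the 5.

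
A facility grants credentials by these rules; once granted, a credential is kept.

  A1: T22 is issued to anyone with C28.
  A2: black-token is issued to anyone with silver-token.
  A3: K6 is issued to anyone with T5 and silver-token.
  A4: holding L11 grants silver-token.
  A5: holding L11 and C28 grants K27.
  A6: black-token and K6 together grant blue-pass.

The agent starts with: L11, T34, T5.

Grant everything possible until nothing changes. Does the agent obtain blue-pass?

Holding L11 grants silver-token (A4).
Holding silver-token grants black-token (A2).
Holding T5 and silver-token grants K6 (A3).
Holding black-token and K6 grants blue-pass (A6).

Yes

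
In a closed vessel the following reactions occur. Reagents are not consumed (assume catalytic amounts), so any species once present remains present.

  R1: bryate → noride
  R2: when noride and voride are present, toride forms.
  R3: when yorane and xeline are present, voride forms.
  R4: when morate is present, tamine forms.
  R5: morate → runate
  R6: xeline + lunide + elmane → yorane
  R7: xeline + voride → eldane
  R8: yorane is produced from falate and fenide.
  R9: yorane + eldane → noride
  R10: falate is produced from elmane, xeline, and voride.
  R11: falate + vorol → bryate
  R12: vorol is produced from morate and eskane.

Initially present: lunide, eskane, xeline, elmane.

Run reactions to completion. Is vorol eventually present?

vorol would need morate and eskane (R12), but morate never forms.

No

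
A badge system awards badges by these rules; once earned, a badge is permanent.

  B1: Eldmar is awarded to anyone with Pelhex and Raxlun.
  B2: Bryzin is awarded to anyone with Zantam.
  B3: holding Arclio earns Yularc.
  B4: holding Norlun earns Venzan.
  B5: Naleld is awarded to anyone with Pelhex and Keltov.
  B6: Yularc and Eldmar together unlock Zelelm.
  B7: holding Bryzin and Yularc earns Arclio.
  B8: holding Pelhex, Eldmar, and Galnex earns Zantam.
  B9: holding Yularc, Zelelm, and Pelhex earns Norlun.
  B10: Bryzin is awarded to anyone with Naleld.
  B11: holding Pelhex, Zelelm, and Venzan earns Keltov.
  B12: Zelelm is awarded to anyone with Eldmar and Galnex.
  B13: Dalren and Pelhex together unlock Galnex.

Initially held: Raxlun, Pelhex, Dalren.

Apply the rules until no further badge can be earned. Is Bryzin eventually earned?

With Dalren and Pelhex, Galnex is earned (B13).
With Pelhex and Raxlun, Eldmar is earned (B1).
With Pelhex, Eldmar, and Galnex, Zantam is earned (B8).
With Zantam, Bryzin is earned (B2).

Yes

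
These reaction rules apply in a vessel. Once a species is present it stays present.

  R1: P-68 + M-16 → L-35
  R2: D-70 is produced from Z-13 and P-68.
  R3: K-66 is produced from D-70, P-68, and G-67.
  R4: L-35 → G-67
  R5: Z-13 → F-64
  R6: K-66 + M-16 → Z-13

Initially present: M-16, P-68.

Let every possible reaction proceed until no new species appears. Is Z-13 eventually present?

No

Z-13 would need K-66 and M-16 (R6), but K-66 never forms.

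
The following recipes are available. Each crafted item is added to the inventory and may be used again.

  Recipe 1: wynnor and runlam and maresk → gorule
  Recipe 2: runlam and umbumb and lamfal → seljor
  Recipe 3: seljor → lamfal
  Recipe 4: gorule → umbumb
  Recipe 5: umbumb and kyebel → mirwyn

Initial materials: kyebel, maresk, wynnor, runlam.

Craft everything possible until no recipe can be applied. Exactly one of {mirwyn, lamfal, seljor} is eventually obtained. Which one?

wynnor and runlam and maresk → gorule (Recipe 1).
gorule → umbumb (Recipe 4).
umbumb and kyebel → mirwyn (Recipe 5).
lamfal would need seljor (Recipe 3), but seljor is never obtained. seljor would need runlam, umbumb, and lamfal (Recipe 2), but lamfal is never obtained.

mirwyn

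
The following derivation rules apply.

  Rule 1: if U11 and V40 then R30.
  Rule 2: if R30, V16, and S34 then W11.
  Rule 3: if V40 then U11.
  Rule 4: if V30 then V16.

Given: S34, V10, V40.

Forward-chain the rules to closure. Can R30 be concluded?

Yes

From V40, Rule 3 gives U11.
U11 and V40 hold, so R30 follows (Rule 1).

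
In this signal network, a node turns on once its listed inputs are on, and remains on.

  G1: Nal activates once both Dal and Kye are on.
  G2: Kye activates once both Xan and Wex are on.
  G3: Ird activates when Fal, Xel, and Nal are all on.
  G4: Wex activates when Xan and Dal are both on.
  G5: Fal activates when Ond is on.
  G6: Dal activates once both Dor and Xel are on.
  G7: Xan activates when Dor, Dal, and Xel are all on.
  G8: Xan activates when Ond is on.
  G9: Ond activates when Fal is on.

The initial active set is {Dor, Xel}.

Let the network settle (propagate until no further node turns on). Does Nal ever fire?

G6: Dor and Xel on → Dal on.
G7: Dor, Dal, and Xel on → Xan on.
G4: Xan and Dal on → Wex on.
Xan and Wex are on, so Kye activates (G2).
G1: Dal and Kye on → Nal on.

Yes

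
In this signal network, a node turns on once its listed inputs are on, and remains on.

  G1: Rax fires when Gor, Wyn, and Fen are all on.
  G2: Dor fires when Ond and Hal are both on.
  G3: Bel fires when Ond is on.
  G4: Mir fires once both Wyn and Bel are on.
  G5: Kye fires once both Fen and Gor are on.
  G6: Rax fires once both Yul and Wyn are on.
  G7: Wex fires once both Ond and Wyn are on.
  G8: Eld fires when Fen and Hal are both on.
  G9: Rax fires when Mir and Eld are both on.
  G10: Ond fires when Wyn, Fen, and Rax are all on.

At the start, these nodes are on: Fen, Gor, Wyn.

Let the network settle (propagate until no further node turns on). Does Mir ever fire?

G1: Gor, Wyn, and Fen on → Rax on.
G10: Wyn, Fen, and Rax on → Ond on.
G3: Ond on → Bel on.
G4: Wyn and Bel on → Mir on.

Yes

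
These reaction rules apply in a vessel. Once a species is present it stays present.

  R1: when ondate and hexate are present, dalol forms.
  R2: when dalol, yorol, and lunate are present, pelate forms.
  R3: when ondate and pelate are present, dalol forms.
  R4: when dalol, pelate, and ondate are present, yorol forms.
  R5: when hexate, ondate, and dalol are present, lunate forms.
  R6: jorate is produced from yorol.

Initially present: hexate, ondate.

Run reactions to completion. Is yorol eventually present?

yorol would need dalol, pelate, and ondate (R4), but pelate never forms.

No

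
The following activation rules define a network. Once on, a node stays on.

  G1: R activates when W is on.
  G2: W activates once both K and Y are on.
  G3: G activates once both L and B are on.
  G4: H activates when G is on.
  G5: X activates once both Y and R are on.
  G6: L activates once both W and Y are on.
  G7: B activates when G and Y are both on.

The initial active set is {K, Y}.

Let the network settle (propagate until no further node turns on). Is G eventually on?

No

G would need L and B (G3), but B never turns on.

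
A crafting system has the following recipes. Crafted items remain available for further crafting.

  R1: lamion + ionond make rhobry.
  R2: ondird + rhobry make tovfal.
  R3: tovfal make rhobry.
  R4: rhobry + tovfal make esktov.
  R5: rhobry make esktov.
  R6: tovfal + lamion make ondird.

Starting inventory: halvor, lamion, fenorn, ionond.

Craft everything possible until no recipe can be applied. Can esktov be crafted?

Yes

lamion + ionond → rhobry (R1).
rhobry → esktov (R5).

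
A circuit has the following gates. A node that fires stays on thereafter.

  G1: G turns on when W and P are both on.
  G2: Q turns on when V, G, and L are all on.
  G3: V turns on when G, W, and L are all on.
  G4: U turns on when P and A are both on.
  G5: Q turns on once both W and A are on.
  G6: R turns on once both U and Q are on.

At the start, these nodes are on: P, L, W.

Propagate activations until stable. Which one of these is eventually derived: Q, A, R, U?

G1: W and P on → G on.
G3: G, W, and L on → V on.
V, G, and L are on, so Q turns on (G2).
R would need U and Q (G6), but U never turns on. No rule produces A, and it is not given. U would need P and A (G4), but A never turns on.

Q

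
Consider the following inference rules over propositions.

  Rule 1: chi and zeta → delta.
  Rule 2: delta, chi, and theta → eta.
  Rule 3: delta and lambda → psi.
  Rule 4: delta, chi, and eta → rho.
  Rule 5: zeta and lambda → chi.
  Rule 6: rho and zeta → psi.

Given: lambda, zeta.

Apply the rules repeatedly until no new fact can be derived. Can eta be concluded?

eta would need delta, chi, and theta (Rule 2), but theta is never established.

No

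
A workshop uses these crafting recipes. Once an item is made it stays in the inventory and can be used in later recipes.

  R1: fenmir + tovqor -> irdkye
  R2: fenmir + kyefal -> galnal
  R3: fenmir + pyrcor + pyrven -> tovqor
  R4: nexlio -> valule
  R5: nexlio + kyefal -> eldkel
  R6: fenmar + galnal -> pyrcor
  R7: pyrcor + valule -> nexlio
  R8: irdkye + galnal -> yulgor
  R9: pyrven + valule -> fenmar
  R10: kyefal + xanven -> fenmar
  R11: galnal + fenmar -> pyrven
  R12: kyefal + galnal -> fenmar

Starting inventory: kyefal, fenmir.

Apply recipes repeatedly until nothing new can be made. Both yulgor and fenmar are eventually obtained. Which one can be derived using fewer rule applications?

fenmar

fenmar: fenmir + kyefal -> galnal (R2). kyefal + galnal -> fenmar (R12). [2 rule applications]
yulgor: Using R2, fenmir and kyefal make galnal. Using R12, kyefal and galnal make fenmar. Using R6, fenmar and galnal make pyrcor. Using R11, galnal and fenmar make pyrven. fenmir + pyrcor + pyrven -> tovqor (R3). Using R1, fenmir and tovqor make irdkye. irdkye + galnal -> yulgor (R8). [7 rule applications]
fenmar needs fewer.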